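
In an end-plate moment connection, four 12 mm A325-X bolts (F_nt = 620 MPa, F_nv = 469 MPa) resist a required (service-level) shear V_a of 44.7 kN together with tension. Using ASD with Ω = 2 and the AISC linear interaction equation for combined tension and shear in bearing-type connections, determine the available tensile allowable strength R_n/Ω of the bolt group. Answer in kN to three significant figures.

123 kN

A_b = π·12²/4 = 113.1 mm²; f_rv = 44.7 × 1000 / (4 × 113.1) = 98.81 MPa.
F'_nt = 1.3 F_nt − (Ω F_nt / F_nv) f_rv = 1.3·620 − (2·620/469)·98.81 = 544.8 MPa, capped at F_nt → F'_nt = 544.8 MPa.
R_n = F'_nt · A_b · n = 544.8 × 113.1 × 4 / 1000 = 246.4 kN.
Allowable strength R_n/Ω = 246.4 / 2 = 123 kN.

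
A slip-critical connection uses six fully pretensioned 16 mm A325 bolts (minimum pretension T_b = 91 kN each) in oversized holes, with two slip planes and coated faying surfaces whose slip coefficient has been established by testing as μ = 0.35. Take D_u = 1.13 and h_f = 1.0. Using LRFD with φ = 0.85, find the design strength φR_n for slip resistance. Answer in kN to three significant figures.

367 kN

R_n = μ · D_u · h_f · T_b · n_s · n_b = 0.35 × 1.13 × 1.0 × 91 × 2 × 6 = 431.9 kN.
Design strength φR_n = 0.85 × 431.9 = 367 kN.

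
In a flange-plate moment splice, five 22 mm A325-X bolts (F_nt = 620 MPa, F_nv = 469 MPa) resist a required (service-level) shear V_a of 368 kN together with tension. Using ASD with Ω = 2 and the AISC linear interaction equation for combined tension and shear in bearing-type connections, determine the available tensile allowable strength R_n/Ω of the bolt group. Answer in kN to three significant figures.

279 kN

A_b = π·22²/4 = 380.1 mm²; f_rv = 368 × 1000 / (5 × 380.1) = 193.6 MPa.
F'_nt = 1.3 F_nt − (Ω F_nt / F_nv) f_rv = 1.3·620 − (2·620/469)·193.6 = 294.1 MPa, capped at F_nt → F'_nt = 294.1 MPa.
R_n = F'_nt · A_b · n = 294.1 × 380.1 × 5 / 1000 = 559 kN.
Allowable strength R_n/Ω = 559 / 2 = 279 kN.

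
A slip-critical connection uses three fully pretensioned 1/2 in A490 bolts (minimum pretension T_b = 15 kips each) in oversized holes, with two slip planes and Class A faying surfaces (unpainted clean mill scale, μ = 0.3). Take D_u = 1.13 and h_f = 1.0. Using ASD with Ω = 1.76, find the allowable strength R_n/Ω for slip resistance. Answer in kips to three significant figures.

R_n = μ · D_u · h_f · T_b · n_s · n_b = 0.3 × 1.13 × 1.0 × 15 × 2 × 3 = 30.51 kips.
Allowable strength R_n/Ω = 30.51 / 1.76 = 17.3 kips.

17.3 kips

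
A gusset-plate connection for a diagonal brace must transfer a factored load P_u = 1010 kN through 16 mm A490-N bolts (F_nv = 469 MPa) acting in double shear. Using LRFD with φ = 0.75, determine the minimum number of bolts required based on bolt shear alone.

8 bolts

A_b = π·16²/4 = 201.1 mm².
Per-bolt design strength φR_n = 0.75 × 469 × 201.1 × 2 / 1000 = 141.4 kN.
n ≥ 1010 / 141.4 = 7.14 → use 8 bolts.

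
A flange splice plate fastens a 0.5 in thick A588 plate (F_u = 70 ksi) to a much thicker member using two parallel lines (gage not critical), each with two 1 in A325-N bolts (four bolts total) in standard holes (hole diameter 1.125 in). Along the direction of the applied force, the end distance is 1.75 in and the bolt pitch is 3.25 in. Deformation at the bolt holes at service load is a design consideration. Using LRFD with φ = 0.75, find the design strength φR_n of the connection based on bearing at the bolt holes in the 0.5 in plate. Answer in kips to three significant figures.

201 kips

Per bolt r_n = 1.2 l_c t F_u ≤ 2.4 d t F_u; upper limit = 2.4 × 1 × 0.5 × 70 = 84 kips.
Edge bolt: l_c = 1.75 − 1.125/2 = 1.188 in → 1.2 × 1.188 × 0.5 × 70 = 49.88 → r_n = 49.88 kips.
Interior bolts: l_c = 3.25 − 1.125 = 2.125 in → 1.2 × 2.125 × 0.5 × 70 = 89.25 → r_n = 84 kips.
R_n = 2 × 49.88 + 2 × 84 = 267.8 kips.
Design strength φR_n = 0.75 × 267.8 = 201 kips.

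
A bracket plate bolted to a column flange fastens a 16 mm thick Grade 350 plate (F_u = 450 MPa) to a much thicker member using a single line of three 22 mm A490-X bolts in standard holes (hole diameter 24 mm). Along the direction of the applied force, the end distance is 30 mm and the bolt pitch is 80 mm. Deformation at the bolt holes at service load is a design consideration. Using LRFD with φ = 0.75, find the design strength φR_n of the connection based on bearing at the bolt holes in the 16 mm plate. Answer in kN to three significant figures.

Per bolt r_n = 1.2 l_c t F_u ≤ 2.4 d t F_u; upper limit = 2.4 × 22 × 16 × 450 / 1000 = 380.2 kN.
Edge bolt: l_c = 30 − 24/2 = 18 mm → 1.2 × 18 × 16 × 450 / 1000 = 155.5 → r_n = 155.5 kN.
Interior bolts: l_c = 80 − 24 = 56 mm → 1.2 × 56 × 16 × 450 / 1000 = 483.8 → r_n = 380.2 kN.
R_n = 1 × 155.5 + 2 × 380.2 = 915.8 kN.
Design strength φR_n = 0.75 × 915.8 = 687 kN.

687 kN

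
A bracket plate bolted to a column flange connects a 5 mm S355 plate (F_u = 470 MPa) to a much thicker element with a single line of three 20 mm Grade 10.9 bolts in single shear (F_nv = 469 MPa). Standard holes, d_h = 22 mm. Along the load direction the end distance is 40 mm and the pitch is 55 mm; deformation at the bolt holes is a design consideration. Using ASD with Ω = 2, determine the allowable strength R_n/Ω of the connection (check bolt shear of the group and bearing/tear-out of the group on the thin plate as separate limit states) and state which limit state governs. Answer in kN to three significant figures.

134 kN (bearing governs)

Bolt shear: A_b = π·20²/4 = 314.2 mm²; R_n = 469 × 314.2 × 3 × 1 / 1000 = 442 kN → 442 / 2 = 221 kN.
Bearing (1.2 l_c t F_u ≤ 2.4 d t F_u): upper limit = 2.4·20·5·470 / 1000 = 112.8 kN.
  Edge l_c = 40 − 22/2 = 29 → r_n = 81.78 kN; interior l_c = 55 − 22 = 33 → r_n = 93.06 kN.
  R_n,bearing = 1·81.78 + 2·93.06 = 267.9 kN → 267.9 / 2 = 134 kN.
Bearing governs: 134 kN.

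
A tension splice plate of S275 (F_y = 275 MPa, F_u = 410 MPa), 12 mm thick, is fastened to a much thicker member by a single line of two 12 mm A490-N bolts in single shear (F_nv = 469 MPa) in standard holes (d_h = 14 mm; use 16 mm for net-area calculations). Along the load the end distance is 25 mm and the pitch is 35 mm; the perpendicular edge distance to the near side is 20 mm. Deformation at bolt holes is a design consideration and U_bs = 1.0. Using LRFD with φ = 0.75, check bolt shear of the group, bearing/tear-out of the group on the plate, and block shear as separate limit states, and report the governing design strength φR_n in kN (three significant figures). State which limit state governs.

Bolt shear: A_b = π·12²/4 = 113.1 mm²; R_n = 469 × 113.1 × 2 × 1 / 1000 = 106.1 kN → 0.75 × 106.1 = 79.6 kN.
Bearing: edge l_c = 18, r_n = 106.3 kN; interior l_c = 21, r_n = 124 kN; R_n = 106.3 + 1·124 = 230.3 kN → 173 kN.
Block shear: A_gv = 720, A_nv = 432, A_nt = 144 mm²; R_n = min(0.6F_uA_nv, 0.6F_yA_gv) + U_bs·F_u·A_nt = 165.3 kN → 124 kN.
Bolt shear governs: 79.6 kN.

79.6 kN (bolt shear governs)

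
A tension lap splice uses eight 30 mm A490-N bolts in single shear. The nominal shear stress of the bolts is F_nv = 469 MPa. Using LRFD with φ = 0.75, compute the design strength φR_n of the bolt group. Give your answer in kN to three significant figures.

A_b = π × 30² / 4 = 706.9 mm².
R_n = F_nv · A_b · n · n_s = 469 × 706.9 × 8 × 1 / 1000 = 2652 kN.
Design strength φR_n = 0.75 × 2652 = 1990 kN.

1990 kN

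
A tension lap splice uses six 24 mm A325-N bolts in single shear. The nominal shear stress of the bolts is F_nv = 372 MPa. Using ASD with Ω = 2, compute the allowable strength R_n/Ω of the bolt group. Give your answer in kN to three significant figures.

A_b = π × 24² / 4 = 452.4 mm².
R_n = F_nv · A_b · n · n_s = 372 × 452.4 × 6 × 1 / 1000 = 1010 kN.
Allowable strength R_n/Ω = 1010 / 2 = 505 kN.

505 kN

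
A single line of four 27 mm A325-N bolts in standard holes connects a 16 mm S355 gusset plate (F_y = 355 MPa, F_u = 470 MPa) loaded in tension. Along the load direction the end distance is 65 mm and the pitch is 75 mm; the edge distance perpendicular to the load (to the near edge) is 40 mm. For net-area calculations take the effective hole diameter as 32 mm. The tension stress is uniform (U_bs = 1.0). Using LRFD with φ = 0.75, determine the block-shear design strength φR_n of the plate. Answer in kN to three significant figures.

738 kN

Shear plane L_v = 65 + 3·75 = 290 mm; A_gv = 290 × 16 = 4640 mm².
A_nv = (290 − 3.5·32) × 16 = 2848 mm².
A_nt = (40 − 0.5·32) × 16 = 384 mm².
0.6 F_u A_nv = 803.1 kN; 0.6 F_y A_gv = 988.3 kN → shear rupture governs the shear term.
R_n = 803.1 + 1.0 × 470 × 384 / 1000 = 983.6 kN.
Design strength φR_n = 0.75 × 983.6 = 738 kN.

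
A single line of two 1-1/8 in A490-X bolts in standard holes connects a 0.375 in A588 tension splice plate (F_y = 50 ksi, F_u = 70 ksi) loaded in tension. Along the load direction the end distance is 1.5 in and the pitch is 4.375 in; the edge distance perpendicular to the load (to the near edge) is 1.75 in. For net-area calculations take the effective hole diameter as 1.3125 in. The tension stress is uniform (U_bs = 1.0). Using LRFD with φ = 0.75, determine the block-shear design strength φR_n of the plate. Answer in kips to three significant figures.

67.7 kips

Shear plane L_v = 1.5 + 1·4.375 = 5.875 in; A_gv = 5.875 × 0.375 = 2.203 in².
A_nv = (5.875 − 1.5·1.3125) × 0.375 = 1.465 in².
A_nt = (1.75 − 0.5·1.3125) × 0.375 = 0.4102 in².
0.6 F_u A_nv = 61.52 kips; 0.6 F_y A_gv = 66.09 kips → shear rupture governs the shear term.
R_n = 61.52 + 1.0 × 70 × 0.4102 = 90.23 kips.
Design strength φR_n = 0.75 × 90.23 = 67.7 kips.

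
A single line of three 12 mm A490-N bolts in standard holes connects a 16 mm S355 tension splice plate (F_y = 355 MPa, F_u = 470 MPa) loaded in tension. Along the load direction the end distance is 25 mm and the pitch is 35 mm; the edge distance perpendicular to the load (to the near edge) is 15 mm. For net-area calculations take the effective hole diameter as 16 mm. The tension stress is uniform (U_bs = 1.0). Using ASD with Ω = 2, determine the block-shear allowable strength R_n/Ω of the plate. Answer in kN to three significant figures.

150 kN

Shear plane L_v = 25 + 2·35 = 95 mm; A_gv = 95 × 16 = 1520 mm².
A_nv = (95 − 2.5·16) × 16 = 880 mm².
A_nt = (15 − 0.5·16) × 16 = 112 mm².
0.6 F_u A_nv = 248.2 kN; 0.6 F_y A_gv = 323.8 kN → shear rupture governs the shear term.
R_n = 248.2 + 1.0 × 470 × 112 / 1000 = 300.8 kN.
Allowable strength R_n/Ω = 300.8 / 2 = 150 kN.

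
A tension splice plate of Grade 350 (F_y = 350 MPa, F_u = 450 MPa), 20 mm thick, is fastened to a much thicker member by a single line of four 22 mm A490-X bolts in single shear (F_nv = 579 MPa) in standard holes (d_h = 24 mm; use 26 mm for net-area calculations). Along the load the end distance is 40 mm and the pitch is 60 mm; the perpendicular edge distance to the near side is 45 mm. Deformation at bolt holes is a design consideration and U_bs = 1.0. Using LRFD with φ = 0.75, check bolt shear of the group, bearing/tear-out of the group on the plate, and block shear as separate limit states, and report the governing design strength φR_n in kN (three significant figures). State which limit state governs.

660 kN (bolt shear governs)

Bolt shear: A_b = π·22²/4 = 380.1 mm²; R_n = 579 × 380.1 × 4 × 1 / 1000 = 880.4 kN → 0.75 × 880.4 = 660 kN.
Bearing: edge l_c = 28, r_n = 302.4 kN; interior l_c = 36, r_n = 388.8 kN; R_n = 302.4 + 3·388.8 = 1469 kN → 1100 kN.
Block shear: A_gv = 4400, A_nv = 2580, A_nt = 640 mm²; R_n = min(0.6F_uA_nv, 0.6F_yA_gv) + U_bs·F_u·A_nt = 984.6 kN → 738 kN.
Bolt shear governs: 660 kN.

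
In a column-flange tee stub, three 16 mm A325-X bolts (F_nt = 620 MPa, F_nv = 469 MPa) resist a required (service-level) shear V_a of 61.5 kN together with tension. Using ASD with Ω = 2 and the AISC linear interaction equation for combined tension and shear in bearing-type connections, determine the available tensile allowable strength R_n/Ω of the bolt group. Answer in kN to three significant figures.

162 kN

A_b = π·16²/4 = 201.1 mm²; f_rv = 61.5 × 1000 / (3 × 201.1) = 102 MPa.
F'_nt = 1.3 F_nt − (Ω F_nt / F_nv) f_rv = 1.3·620 − (2·620/469)·102 = 536.4 MPa, capped at F_nt → F'_nt = 536.4 MPa.
R_n = F'_nt · A_b · n = 536.4 × 201.1 × 3 / 1000 = 323.6 kN.
Allowable strength R_n/Ω = 323.6 / 2 = 162 kN.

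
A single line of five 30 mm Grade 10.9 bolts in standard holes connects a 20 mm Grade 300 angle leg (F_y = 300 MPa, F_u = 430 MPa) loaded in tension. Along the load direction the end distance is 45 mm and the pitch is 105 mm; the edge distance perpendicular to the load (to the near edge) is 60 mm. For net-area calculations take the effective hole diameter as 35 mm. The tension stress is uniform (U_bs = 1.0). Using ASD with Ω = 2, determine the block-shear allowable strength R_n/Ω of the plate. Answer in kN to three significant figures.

976 kN

Shear plane L_v = 45 + 4·105 = 465 mm; A_gv = 465 × 20 = 9300 mm².
A_nv = (465 − 4.5·35) × 20 = 6150 mm².
A_nt = (60 − 0.5·35) × 20 = 850 mm².
0.6 F_u A_nv = 1587 kN; 0.6 F_y A_gv = 1674 kN → shear rupture governs the shear term.
R_n = 1587 + 1.0 × 430 × 850 / 1000 = 1952 kN.
Allowable strength R_n/Ω = 1952 / 2 = 976 kN.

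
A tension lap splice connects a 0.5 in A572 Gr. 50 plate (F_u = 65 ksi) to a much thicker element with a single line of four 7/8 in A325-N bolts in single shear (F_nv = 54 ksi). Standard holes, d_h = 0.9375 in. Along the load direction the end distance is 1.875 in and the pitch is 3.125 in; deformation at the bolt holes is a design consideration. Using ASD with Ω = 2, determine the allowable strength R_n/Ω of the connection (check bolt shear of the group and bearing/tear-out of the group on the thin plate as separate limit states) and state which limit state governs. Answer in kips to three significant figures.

Bolt shear: A_b = π·0.875²/4 = 0.6013 in²; R_n = 54 × 0.6013 × 4 × 1 = 129.9 kips → 129.9 / 2 = 64.9 kips.
Bearing (1.2 l_c t F_u ≤ 2.4 d t F_u): upper limit = 2.4·0.875·0.5·65 = 68.25 kips.
  Edge l_c = 1.875 − 0.9375/2 = 1.406 → r_n = 54.84 kips; interior l_c = 3.125 − 0.9375 = 2.188 → r_n = 68.25 kips.
  R_n,bearing = 1·54.84 + 3·68.25 = 259.6 kips → 259.6 / 2 = 130 kips.
Bolt shear governs: 64.9 kips.

64.9 kips (bolt shear governs)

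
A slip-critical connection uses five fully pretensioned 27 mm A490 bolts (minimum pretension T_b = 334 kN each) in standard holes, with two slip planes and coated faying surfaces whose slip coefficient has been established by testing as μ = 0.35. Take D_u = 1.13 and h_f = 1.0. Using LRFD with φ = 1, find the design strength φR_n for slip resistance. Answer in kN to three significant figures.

1320 kN

R_n = μ · D_u · h_f · T_b · n_s · n_b = 0.35 × 1.13 × 1.0 × 334 × 2 × 5 = 1321 kN.
Design strength φR_n = 1 × 1321 = 1320 kN.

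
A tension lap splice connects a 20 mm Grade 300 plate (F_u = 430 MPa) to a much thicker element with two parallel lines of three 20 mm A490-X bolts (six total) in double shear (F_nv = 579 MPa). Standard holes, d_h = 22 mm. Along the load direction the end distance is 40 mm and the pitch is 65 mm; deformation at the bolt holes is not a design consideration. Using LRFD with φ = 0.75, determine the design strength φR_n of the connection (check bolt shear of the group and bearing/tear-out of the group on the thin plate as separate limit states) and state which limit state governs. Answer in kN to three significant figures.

Bolt shear: A_b = π·20²/4 = 314.2 mm²; R_n = 579 × 314.2 × 6 × 2 / 1000 = 2183 kN → 0.75 × 2183 = 1640 kN.
Bearing (1.5 l_c t F_u ≤ 3.0 d t F_u): upper limit = 3.0·20·20·430 / 1000 = 516 kN.
  Edge l_c = 40 − 22/2 = 29 → r_n = 374.1 kN; interior l_c = 65 − 22 = 43 → r_n = 516 kN.
  R_n,bearing = 2·374.1 + 4·516 = 2812 kN → 0.75 × 2812 = 2110 kN.
Bolt shear governs: 1640 kN.

1640 kN (bolt shear governs)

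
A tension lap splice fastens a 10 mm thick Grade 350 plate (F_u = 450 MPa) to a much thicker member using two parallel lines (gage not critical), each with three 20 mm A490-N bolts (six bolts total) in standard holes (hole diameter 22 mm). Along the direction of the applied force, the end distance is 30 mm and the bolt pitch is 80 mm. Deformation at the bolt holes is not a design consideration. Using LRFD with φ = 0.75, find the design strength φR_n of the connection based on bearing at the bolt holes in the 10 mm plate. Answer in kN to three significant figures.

1000 kN

Per bolt r_n = 1.5 l_c t F_u ≤ 3.0 d t F_u; upper limit = 3.0 × 20 × 10 × 450 / 1000 = 270 kN.
Edge bolt: l_c = 30 − 22/2 = 19 mm → 1.5 × 19 × 10 × 450 / 1000 = 128.2 → r_n = 128.2 kN.
Interior bolts: l_c = 80 − 22 = 58 mm → 1.5 × 58 × 10 × 450 / 1000 = 391.5 → r_n = 270 kN.
R_n = 2 × 128.2 + 4 × 270 = 1336 kN.
Design strength φR_n = 0.75 × 1336 = 1000 kN.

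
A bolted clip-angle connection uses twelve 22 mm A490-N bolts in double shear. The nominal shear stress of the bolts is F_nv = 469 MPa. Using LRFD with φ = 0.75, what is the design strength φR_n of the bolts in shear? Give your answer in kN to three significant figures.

3210 kN

A_b = π × 22² / 4 = 380.1 mm².
R_n = F_nv · A_b · n · n_s = 469 × 380.1 × 12 × 2 / 1000 = 4279 kN.
Design strength φR_n = 0.75 × 4279 = 3210 kN.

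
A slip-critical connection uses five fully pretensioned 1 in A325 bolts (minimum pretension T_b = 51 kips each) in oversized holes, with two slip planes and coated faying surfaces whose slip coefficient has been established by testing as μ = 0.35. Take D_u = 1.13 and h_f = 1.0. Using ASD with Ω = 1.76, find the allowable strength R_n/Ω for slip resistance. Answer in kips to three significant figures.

R_n = μ · D_u · h_f · T_b · n_s · n_b = 0.35 × 1.13 × 1.0 × 51 × 2 × 5 = 201.7 kips.
Allowable strength R_n/Ω = 201.7 / 1.76 = 115 kips.

115 kips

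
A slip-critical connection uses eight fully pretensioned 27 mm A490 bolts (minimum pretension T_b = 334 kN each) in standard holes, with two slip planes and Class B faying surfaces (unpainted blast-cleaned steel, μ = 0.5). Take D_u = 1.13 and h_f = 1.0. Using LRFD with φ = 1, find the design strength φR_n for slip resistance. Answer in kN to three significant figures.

3020 kN

R_n = μ · D_u · h_f · T_b · n_s · n_b = 0.5 × 1.13 × 1.0 × 334 × 2 × 8 = 3019 kN.
Design strength φR_n = 1 × 3019 = 3020 kN.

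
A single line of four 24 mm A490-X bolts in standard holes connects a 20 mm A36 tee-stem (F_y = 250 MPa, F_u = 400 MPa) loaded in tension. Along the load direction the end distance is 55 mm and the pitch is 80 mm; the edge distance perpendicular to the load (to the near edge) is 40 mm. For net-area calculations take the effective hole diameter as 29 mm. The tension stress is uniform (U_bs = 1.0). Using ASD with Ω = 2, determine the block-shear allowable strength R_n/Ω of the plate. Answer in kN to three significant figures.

Shear plane L_v = 55 + 3·80 = 295 mm; A_gv = 295 × 20 = 5900 mm².
A_nv = (295 − 3.5·29) × 20 = 3870 mm².
A_nt = (40 − 0.5·29) × 20 = 510 mm².
0.6 F_u A_nv = 928.8 kN; 0.6 F_y A_gv = 885 kN → shear yielding governs the shear term.
R_n = 885 + 1.0 × 400 × 510 / 1000 = 1089 kN.
Allowable strength R_n/Ω = 1089 / 2 = 544 kN.

544 kN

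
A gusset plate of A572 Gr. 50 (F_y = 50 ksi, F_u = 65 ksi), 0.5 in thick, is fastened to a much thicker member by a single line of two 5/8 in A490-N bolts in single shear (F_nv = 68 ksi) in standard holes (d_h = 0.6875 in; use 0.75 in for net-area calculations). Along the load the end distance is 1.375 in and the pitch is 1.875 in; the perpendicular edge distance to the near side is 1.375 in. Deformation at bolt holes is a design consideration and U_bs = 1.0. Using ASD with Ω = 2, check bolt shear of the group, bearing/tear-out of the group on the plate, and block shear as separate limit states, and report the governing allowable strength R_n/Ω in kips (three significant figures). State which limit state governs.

20.9 kips (bolt shear governs)

Bolt shear: A_b = π·0.625²/4 = 0.3068 in²; R_n = 68 × 0.3068 × 2 × 1 = 41.72 kips → 41.72 / 2 = 20.9 kips.
Bearing: edge l_c = 1.031, r_n = 40.22 kips; interior l_c = 1.188, r_n = 46.31 kips; R_n = 40.22 + 1·46.31 = 86.53 kips → 43.3 kips.
Block shear: A_gv = 1.625, A_nv = 1.062, A_nt = 0.5 in²; R_n = min(0.6F_uA_nv, 0.6F_yA_gv) + U_bs·F_u·A_nt = 73.94 kips → 37 kips.
Bolt shear governs: 20.9 kips.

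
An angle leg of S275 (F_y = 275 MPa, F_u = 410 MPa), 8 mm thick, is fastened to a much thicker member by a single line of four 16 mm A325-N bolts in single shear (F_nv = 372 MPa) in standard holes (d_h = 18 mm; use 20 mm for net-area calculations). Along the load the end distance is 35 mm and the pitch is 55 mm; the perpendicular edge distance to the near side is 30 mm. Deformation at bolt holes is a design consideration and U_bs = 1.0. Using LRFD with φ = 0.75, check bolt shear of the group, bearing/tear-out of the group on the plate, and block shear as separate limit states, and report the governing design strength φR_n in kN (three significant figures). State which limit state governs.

224 kN (bolt shear governs)

Bolt shear: A_b = π·16²/4 = 201.1 mm²; R_n = 372 × 201.1 × 4 × 1 / 1000 = 299.2 kN → 0.75 × 299.2 = 224 kN.
Bearing: edge l_c = 26, r_n = 102.3 kN; interior l_c = 37, r_n = 126 kN; R_n = 102.3 + 3·126 = 480.2 kN → 360 kN.
Block shear: A_gv = 1600, A_nv = 1040, A_nt = 160 mm²; R_n = min(0.6F_uA_nv, 0.6F_yA_gv) + U_bs·F_u·A_nt = 321.4 kN → 241 kN.
Bolt shear governs: 224 kN.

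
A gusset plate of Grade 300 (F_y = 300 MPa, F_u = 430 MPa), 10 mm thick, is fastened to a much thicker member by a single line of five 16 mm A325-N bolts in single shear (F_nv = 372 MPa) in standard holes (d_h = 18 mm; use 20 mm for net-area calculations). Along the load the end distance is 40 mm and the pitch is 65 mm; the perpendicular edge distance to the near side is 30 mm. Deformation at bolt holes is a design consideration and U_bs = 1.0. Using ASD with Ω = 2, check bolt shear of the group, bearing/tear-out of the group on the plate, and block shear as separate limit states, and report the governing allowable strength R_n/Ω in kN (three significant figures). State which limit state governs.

187 kN (bolt shear governs)

Bolt shear: A_b = π·16²/4 = 201.1 mm²; R_n = 372 × 201.1 × 5 × 1 / 1000 = 374 kN → 374 / 2 = 187 kN.
Bearing: edge l_c = 31, r_n = 160 kN; interior l_c = 47, r_n = 165.1 kN; R_n = 160 + 4·165.1 = 820.4 kN → 410 kN.
Block shear: A_gv = 3000, A_nv = 2100, A_nt = 200 mm²; R_n = min(0.6F_uA_nv, 0.6F_yA_gv) + U_bs·F_u·A_nt = 626 kN → 313 kN.
Bolt shear governs: 187 kN.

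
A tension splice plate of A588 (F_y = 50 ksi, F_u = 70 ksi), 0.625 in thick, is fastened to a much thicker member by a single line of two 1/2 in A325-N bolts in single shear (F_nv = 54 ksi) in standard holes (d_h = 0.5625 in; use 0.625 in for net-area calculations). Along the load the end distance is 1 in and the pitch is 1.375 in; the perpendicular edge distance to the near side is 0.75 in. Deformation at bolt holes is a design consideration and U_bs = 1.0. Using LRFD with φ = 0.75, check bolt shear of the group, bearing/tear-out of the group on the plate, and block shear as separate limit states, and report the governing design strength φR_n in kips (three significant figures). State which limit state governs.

Bolt shear: A_b = π·0.5²/4 = 0.1963 in²; R_n = 54 × 0.1963 × 2 × 1 = 21.21 kips → 0.75 × 21.21 = 15.9 kips.
Bearing: edge l_c = 0.7188, r_n = 37.73 kips; interior l_c = 0.8125, r_n = 42.66 kips; R_n = 37.73 + 1·42.66 = 80.39 kips → 60.3 kips.
Block shear: A_gv = 1.484, A_nv = 0.8984, A_nt = 0.2734 in²; R_n = min(0.6F_uA_nv, 0.6F_yA_gv) + U_bs·F_u·A_nt = 56.88 kips → 42.7 kips.
Bolt shear governs: 15.9 kips.

15.9 kips (bolt shear governs)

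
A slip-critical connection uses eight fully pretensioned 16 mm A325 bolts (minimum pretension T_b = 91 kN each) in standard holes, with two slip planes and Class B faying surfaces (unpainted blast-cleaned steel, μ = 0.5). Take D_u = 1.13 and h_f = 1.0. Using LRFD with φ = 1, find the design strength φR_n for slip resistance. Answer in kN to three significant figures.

R_n = μ · D_u · h_f · T_b · n_s · n_b = 0.5 × 1.13 × 1.0 × 91 × 2 × 8 = 822.6 kN.
Design strength φR_n = 1 × 822.6 = 823 kN.

823 kN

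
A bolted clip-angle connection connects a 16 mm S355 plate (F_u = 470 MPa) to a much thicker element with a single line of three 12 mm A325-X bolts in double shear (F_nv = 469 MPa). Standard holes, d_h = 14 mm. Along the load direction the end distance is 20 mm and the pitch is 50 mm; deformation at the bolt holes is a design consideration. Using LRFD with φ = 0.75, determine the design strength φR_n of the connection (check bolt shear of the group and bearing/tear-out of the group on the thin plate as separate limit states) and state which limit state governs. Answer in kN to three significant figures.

239 kN (bolt shear governs)

Bolt shear: A_b = π·12²/4 = 113.1 mm²; R_n = 469 × 113.1 × 3 × 2 / 1000 = 318.3 kN → 0.75 × 318.3 = 239 kN.
Bearing (1.2 l_c t F_u ≤ 2.4 d t F_u): upper limit = 2.4·12·16·470 / 1000 = 216.6 kN.
  Edge l_c = 20 − 14/2 = 13 → r_n = 117.3 kN; interior l_c = 50 − 14 = 36 → r_n = 216.6 kN.
  R_n,bearing = 1·117.3 + 2·216.6 = 550.5 kN → 0.75 × 550.5 = 413 kN.
Bolt shear governs: 239 kN.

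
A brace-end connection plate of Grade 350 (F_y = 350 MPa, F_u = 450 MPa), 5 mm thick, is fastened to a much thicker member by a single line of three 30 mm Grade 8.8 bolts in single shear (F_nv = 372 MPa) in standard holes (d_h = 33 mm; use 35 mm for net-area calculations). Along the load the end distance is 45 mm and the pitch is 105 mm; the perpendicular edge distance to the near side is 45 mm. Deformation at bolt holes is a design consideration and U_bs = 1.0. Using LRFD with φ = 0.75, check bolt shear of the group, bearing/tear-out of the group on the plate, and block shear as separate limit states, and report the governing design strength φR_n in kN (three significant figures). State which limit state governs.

216 kN (block shear governs)

Bolt shear: A_b = π·30²/4 = 706.9 mm²; R_n = 372 × 706.9 × 3 × 1 / 1000 = 788.9 kN → 0.75 × 788.9 = 592 kN.
Bearing: edge l_c = 28.5, r_n = 76.95 kN; interior l_c = 72, r_n = 162 kN; R_n = 76.95 + 2·162 = 400.9 kN → 301 kN.
Block shear: A_gv = 1275, A_nv = 837.5, A_nt = 137.5 mm²; R_n = min(0.6F_uA_nv, 0.6F_yA_gv) + U_bs·F_u·A_nt = 288 kN → 216 kN.
Block shear governs: 216 kN.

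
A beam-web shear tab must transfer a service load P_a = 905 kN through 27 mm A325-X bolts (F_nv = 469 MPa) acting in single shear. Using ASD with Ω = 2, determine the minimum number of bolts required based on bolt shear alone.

A_b = π·27²/4 = 572.6 mm².
Per-bolt allowable strength R_n/Ω = 469 × 572.6 × 1 / 1000 / 2 = 134.3 kN.
n ≥ 905 / 134.3 = 6.74 → use 7 bolts.

7 bolts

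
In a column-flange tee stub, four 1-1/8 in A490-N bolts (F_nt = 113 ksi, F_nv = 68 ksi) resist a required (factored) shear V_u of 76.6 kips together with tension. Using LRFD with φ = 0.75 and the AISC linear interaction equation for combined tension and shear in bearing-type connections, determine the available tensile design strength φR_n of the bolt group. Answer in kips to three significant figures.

311 kips

A_b = π·1.125²/4 = 0.994 in²; f_rv = 76.6 / (4 × 0.994) = 19.27 ksi.
F'_nt = 1.3 F_nt − (F_nt / φF_nv) f_rv = 1.3·113 − (113/(0.75·68))·19.27 = 104.2 ksi, capped at F_nt → F'_nt = 104.2 ksi.
R_n = F'_nt · A_b · n = 104.2 × 0.994 × 4 = 414.4 kips.
Design strength φR_n = 0.75 × 414.4 = 311 kips.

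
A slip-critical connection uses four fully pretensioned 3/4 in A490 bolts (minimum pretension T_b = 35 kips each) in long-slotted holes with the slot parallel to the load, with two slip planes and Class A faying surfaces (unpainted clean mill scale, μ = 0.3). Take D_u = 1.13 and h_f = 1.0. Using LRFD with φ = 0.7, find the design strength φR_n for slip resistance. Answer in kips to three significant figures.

R_n = μ · D_u · h_f · T_b · n_s · n_b = 0.3 × 1.13 × 1.0 × 35 × 2 × 4 = 94.92 kips.
Design strength φR_n = 0.7 × 94.92 = 66.4 kips.

66.4 kips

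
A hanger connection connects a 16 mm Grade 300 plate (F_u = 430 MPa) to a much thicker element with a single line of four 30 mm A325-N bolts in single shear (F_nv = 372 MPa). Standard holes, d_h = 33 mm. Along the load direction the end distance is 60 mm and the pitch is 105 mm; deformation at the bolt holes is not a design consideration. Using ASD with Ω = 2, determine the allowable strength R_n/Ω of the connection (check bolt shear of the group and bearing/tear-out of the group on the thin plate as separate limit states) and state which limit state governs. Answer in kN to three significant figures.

526 kN (bolt shear governs)

Bolt shear: A_b = π·30²/4 = 706.9 mm²; R_n = 372 × 706.9 × 4 × 1 / 1000 = 1052 kN → 1052 / 2 = 526 kN.
Bearing (1.5 l_c t F_u ≤ 3.0 d t F_u): upper limit = 3.0·30·16·430 / 1000 = 619.2 kN.
  Edge l_c = 60 − 33/2 = 43.5 → r_n = 448.9 kN; interior l_c = 105 − 33 = 72 → r_n = 619.2 kN.
  R_n,bearing = 1·448.9 + 3·619.2 = 2307 kN → 2307 / 2 = 1150 kN.
Bolt shear governs: 526 kN.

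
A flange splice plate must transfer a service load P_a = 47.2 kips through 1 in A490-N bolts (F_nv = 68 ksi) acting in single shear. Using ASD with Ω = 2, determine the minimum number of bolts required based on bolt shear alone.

A_b = π·1²/4 = 0.7854 in².
Per-bolt allowable strength R_n/Ω = 68 × 0.7854 × 1 / 2 = 26.7 kips.
n ≥ 47.2 / 26.7 = 1.768 → use 2 bolts.

2 bolts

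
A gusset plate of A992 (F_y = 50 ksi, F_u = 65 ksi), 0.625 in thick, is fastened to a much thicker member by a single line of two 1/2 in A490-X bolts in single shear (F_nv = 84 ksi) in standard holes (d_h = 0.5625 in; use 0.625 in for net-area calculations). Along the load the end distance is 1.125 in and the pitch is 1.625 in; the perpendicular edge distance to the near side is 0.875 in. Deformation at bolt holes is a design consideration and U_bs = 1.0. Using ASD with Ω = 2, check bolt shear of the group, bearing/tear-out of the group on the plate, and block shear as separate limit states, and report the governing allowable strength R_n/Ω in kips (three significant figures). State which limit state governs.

16.5 kips (bolt shear governs)

Bolt shear: A_b = π·0.5²/4 = 0.1963 in²; R_n = 84 × 0.1963 × 2 × 1 = 32.99 kips → 32.99 / 2 = 16.5 kips.
Bearing: edge l_c = 0.8438, r_n = 41.13 kips; interior l_c = 1.062, r_n = 48.75 kips; R_n = 41.13 + 1·48.75 = 89.88 kips → 44.9 kips.
Block shear: A_gv = 1.719, A_nv = 1.133, A_nt = 0.3516 in²; R_n = min(0.6F_uA_nv, 0.6F_yA_gv) + U_bs·F_u·A_nt = 67.03 kips → 33.5 kips.
Bolt shear governs: 16.5 kips.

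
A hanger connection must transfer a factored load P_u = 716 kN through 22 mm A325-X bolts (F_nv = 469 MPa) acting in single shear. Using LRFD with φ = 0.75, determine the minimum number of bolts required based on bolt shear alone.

A_b = π·22²/4 = 380.1 mm².
Per-bolt design strength φR_n = 0.75 × 469 × 380.1 × 1 / 1000 = 133.7 kN.
n ≥ 716 / 133.7 = 5.355 → use 6 bolts.

6 bolts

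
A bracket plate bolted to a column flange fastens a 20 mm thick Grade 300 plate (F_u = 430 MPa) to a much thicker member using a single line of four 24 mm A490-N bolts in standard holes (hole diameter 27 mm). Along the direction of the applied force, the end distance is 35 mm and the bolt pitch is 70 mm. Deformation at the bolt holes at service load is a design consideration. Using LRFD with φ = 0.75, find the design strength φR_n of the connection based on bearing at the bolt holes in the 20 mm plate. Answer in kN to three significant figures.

Per bolt r_n = 1.2 l_c t F_u ≤ 2.4 d t F_u; upper limit = 2.4 × 24 × 20 × 430 / 1000 = 495.4 kN.
Edge bolt: l_c = 35 − 27/2 = 21.5 mm → 1.2 × 21.5 × 20 × 430 / 1000 = 221.9 → r_n = 221.9 kN.
Interior bolts: l_c = 70 − 27 = 43 mm → 1.2 × 43 × 20 × 430 / 1000 = 443.8 → r_n = 443.8 kN.
R_n = 1 × 221.9 + 3 × 443.8 = 1553 kN.
Design strength φR_n = 0.75 × 1553 = 1160 kN.

1160 kN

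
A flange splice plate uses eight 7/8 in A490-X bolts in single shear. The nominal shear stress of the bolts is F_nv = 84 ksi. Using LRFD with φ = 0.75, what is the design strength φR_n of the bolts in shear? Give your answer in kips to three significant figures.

A_b = π × 0.875² / 4 = 0.6013 in².
R_n = F_nv · A_b · n · n_s = 84 × 0.6013 × 8 × 1 = 404.1 kips.
Design strength φR_n = 0.75 × 404.1 = 303 kips.

303 kips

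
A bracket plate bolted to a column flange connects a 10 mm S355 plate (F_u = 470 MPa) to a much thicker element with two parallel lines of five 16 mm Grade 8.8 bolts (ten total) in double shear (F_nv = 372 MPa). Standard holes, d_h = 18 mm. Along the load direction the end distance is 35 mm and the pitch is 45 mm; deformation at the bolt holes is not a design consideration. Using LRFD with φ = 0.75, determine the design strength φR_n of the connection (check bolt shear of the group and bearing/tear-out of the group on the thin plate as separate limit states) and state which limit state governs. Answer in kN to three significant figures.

Bolt shear: A_b = π·16²/4 = 201.1 mm²; R_n = 372 × 201.1 × 10 × 2 / 1000 = 1496 kN → 0.75 × 1496 = 1120 kN.
Bearing (1.5 l_c t F_u ≤ 3.0 d t F_u): upper limit = 3.0·16·10·470 / 1000 = 225.6 kN.
  Edge l_c = 35 − 18/2 = 26 → r_n = 183.3 kN; interior l_c = 45 − 18 = 27 → r_n = 190.3 kN.
  R_n,bearing = 2·183.3 + 8·190.3 = 1889 kN → 0.75 × 1889 = 1420 kN.
Bolt shear governs: 1120 kN.

1120 kN (bolt shear governs)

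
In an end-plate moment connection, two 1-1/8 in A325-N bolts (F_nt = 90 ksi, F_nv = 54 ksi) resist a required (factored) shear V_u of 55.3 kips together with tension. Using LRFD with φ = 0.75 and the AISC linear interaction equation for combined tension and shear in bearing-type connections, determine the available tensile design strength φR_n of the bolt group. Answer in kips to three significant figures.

A_b = π·1.125²/4 = 0.994 in²; f_rv = 55.3 / (2 × 0.994) = 27.82 ksi.
F'_nt = 1.3 F_nt − (F_nt / φF_nv) f_rv = 1.3·90 − (90/(0.75·54))·27.82 = 55.19 ksi, capped at F_nt → F'_nt = 55.19 ksi.
R_n = F'_nt · A_b · n = 55.19 × 0.994 × 2 = 109.7 kips.
Design strength φR_n = 0.75 × 109.7 = 82.3 kips.

82.3 kips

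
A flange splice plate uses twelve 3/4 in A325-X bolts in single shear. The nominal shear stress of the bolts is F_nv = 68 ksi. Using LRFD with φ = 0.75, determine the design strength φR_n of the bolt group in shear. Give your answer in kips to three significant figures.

270 kips

A_b = π × 0.75² / 4 = 0.4418 in².
R_n = F_nv · A_b · n · n_s = 68 × 0.4418 × 12 × 1 = 360.5 kips.
Design strength φR_n = 0.75 × 360.5 = 270 kips.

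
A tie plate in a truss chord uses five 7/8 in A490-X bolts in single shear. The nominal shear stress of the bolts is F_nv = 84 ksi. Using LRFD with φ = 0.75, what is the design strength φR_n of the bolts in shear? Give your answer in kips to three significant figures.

A_b = π × 0.875² / 4 = 0.6013 in².
R_n = F_nv · A_b · n · n_s = 84 × 0.6013 × 5 × 1 = 252.6 kips.
Design strength φR_n = 0.75 × 252.6 = 189 kips.

189 kips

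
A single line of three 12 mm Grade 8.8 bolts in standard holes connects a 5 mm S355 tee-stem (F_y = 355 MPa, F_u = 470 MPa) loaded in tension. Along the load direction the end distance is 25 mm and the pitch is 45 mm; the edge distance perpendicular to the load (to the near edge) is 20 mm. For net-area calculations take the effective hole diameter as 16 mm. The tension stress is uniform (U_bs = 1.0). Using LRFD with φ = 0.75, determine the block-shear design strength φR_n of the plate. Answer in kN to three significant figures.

100 kN

Shear plane L_v = 25 + 2·45 = 115 mm; A_gv = 115 × 5 = 575 mm².
A_nv = (115 − 2.5·16) × 5 = 375 mm².
A_nt = (20 − 0.5·16) × 5 = 60 mm².
0.6 F_u A_nv = 105.8 kN; 0.6 F_y A_gv = 122.5 kN → shear rupture governs the shear term.
R_n = 105.8 + 1.0 × 470 × 60 / 1000 = 133.9 kN.
Design strength φR_n = 0.75 × 133.9 = 100 kN.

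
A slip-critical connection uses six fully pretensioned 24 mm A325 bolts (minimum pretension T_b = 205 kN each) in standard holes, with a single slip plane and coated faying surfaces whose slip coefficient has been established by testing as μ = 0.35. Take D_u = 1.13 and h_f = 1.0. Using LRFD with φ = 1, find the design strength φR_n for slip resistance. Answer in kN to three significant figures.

R_n = μ · D_u · h_f · T_b · n_s · n_b = 0.35 × 1.13 × 1.0 × 205 × 1 × 6 = 486.5 kN.
Design strength φR_n = 1 × 486.5 = 486 kN.

486 kN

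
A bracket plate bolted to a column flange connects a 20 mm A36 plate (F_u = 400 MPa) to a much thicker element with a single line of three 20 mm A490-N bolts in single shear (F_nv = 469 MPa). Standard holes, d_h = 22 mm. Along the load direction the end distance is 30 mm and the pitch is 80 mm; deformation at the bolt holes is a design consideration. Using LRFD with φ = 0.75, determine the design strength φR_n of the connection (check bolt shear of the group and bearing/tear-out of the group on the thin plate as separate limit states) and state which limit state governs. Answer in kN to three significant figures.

Bolt shear: A_b = π·20²/4 = 314.2 mm²; R_n = 469 × 314.2 × 3 × 1 / 1000 = 442 kN → 0.75 × 442 = 332 kN.
Bearing (1.2 l_c t F_u ≤ 2.4 d t F_u): upper limit = 2.4·20·20·400 / 1000 = 384 kN.
  Edge l_c = 30 − 22/2 = 19 → r_n = 182.4 kN; interior l_c = 80 − 22 = 58 → r_n = 384 kN.
  R_n,bearing = 1·182.4 + 2·384 = 950.4 kN → 0.75 × 950.4 = 713 kN.
Bolt shear governs: 332 kN.

332 kN (bolt shear governs)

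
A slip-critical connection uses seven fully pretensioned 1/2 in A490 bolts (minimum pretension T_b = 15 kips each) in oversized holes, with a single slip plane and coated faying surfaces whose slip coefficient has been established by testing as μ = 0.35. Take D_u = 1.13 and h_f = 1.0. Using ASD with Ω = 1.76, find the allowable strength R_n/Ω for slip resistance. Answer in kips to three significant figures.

23.6 kips

R_n = μ · D_u · h_f · T_b · n_s · n_b = 0.35 × 1.13 × 1.0 × 15 × 1 × 7 = 41.53 kips.
Allowable strength R_n/Ω = 41.53 / 1.76 = 23.6 kips.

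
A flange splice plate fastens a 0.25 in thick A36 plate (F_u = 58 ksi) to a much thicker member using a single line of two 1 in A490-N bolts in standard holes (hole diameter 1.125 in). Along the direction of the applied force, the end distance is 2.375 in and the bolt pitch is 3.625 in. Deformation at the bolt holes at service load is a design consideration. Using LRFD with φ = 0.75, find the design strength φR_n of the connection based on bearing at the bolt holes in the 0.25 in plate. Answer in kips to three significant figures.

49.8 kips

Per bolt r_n = 1.2 l_c t F_u ≤ 2.4 d t F_u; upper limit = 2.4 × 1 × 0.25 × 58 = 34.8 kips.
Edge bolt: l_c = 2.375 − 1.125/2 = 1.812 in → 1.2 × 1.812 × 0.25 × 58 = 31.54 → r_n = 31.54 kips.
Interior bolts: l_c = 3.625 − 1.125 = 2.5 in → 1.2 × 2.5 × 0.25 × 58 = 43.5 → r_n = 34.8 kips.
R_n = 1 × 31.54 + 1 × 34.8 = 66.34 kips.
Design strength φR_n = 0.75 × 66.34 = 49.8 kips.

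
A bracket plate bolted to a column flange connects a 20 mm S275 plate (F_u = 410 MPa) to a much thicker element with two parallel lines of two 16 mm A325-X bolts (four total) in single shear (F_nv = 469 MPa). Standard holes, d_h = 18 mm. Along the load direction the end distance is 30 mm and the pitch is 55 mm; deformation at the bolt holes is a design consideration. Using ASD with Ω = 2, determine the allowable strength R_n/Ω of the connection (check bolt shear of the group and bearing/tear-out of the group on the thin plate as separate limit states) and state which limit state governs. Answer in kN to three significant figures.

Bolt shear: A_b = π·16²/4 = 201.1 mm²; R_n = 469 × 201.1 × 4 × 1 / 1000 = 377.2 kN → 377.2 / 2 = 189 kN.
Bearing (1.2 l_c t F_u ≤ 2.4 d t F_u): upper limit = 2.4·16·20·410 / 1000 = 314.9 kN.
  Edge l_c = 30 − 18/2 = 21 → r_n = 206.6 kN; interior l_c = 55 − 18 = 37 → r_n = 314.9 kN.
  R_n,bearing = 2·206.6 + 2·314.9 = 1043 kN → 1043 / 2 = 522 kN.
Bolt shear governs: 189 kN.

189 kN (bolt shear governs)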